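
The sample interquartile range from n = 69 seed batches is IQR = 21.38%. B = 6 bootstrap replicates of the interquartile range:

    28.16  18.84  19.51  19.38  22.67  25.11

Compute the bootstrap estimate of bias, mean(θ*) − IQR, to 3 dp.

bias = +0.898

mean(θ*) = (28.16 + 18.84 + 19.51 + 19.38 + 22.67 + 25.11) / 6 = 22.2783
bias = 22.2783 − 21.38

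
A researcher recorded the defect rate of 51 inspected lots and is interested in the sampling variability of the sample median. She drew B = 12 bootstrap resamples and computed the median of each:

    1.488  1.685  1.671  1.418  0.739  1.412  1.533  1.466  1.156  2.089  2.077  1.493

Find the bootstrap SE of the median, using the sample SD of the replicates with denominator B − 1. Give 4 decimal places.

SE* = 0.3635

Bootstrap SE is the standard deviation of the 12 replicate medians.
Mean of replicates: (1.488 + 1.685 + 1.671 + 1.418 + 0.739 + 1.412 + 1.533 + 1.466 + 1.156 + 2.089 + 2.077 + 1.493) / 12 = 18.22700 / 12 = 1.51892
Sum of squared deviations: (−0.03092)² + (+0.16608)² + (+0.15208)² + (−0.10092)² + (−0.77992)² + (−0.10692)² + (+0.01408)² + (−0.05292)² + (−0.36292)² + (+0.57008)² + (+0.55808)² + (−0.02592)² = 1.45338
Variance = 1.45338 / 11 = 0.13213
SE* = √0.13213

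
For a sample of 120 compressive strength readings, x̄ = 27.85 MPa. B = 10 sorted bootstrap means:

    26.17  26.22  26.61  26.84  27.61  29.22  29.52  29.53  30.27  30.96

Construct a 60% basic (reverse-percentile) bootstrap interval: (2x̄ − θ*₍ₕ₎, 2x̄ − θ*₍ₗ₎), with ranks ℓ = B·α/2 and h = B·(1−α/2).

Percentile endpoints at ranks 2 and 8: θ*₍2₎ = 26.22, θ*₍8₎ = 29.53.
Basic interval reflects these around x̄:
  lower = 2 × 27.85 − 29.53 = 26.17
  upper = 2 × 27.85 − 26.22 = 29.48

(26.17, 29.48)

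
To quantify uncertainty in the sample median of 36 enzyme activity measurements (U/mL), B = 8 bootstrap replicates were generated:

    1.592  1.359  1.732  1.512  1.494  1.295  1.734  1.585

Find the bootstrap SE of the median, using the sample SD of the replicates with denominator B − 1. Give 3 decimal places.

SE* = 0.158

Bootstrap SE is the standard deviation of the 8 replicate medians.
Mean of replicates: (1.592 + 1.359 + 1.732 + 1.512 + 1.494 + 1.295 + 1.734 + 1.585) / 8 = 12.3030 / 8 = 1.5379
Sum of squared deviations: (+0.0541)² + (−0.1789)² + (+0.1941)² + (−0.0259)² + (−0.0439)² + (−0.2429)² + (+0.1961)² + (+0.0471)² = 0.1749
Variance = 0.1749 / 7 = 0.0250
SE* = √0.0250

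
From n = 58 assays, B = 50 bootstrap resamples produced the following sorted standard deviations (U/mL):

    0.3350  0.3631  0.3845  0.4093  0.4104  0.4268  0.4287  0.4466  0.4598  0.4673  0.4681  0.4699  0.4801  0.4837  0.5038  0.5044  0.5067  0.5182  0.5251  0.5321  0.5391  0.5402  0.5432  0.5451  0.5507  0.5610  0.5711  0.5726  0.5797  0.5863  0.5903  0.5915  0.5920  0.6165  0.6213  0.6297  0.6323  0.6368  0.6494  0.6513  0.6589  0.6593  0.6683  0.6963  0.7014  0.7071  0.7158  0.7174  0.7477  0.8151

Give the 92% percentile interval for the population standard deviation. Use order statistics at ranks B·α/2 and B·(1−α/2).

α = 0.08; lower rank = 50 × 0.040 = 2; upper rank = 50 × 0.960 = 48.
The 2nd smallest replicate is 0.3631; the 48th is 0.7174.

(0.3631, 0.7174)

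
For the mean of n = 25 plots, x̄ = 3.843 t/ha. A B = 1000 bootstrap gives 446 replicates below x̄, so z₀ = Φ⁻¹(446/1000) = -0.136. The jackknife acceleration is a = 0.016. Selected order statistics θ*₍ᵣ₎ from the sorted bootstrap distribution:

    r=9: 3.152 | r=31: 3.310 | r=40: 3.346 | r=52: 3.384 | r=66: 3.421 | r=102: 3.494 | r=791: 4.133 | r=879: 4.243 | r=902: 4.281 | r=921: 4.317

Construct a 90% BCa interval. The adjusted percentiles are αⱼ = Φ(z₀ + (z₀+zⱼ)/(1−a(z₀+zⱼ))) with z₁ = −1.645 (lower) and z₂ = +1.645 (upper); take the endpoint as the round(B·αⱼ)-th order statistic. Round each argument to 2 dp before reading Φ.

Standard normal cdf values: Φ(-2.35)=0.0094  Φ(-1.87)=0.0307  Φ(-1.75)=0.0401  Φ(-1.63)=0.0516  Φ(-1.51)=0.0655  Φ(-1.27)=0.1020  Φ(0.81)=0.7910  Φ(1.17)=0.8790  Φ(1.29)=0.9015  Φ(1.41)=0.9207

(3.310, 4.317)

Lower: z₀ + z₁ = -0.136 + (-1.645) = -1.781; 1 − a(z₀+z₁) = 1 − (0.016)(-1.781) = 1.0285; argument = -0.136 + (-1.781)/1.0285 = -1.8677 → -1.87.
α₁ = Φ(-1.87) = 0.0307; rank = round(1000 × 0.0307) = 31; θ*₍31₎ = 3.310.
Upper: z₀ + z₂ = 1.509; 1 − a(z₀+z₂) = 0.9759; argument = 1.4103 → 1.41; α₂ = 0.9207; rank = 921; θ*₍921₎ = 4.317.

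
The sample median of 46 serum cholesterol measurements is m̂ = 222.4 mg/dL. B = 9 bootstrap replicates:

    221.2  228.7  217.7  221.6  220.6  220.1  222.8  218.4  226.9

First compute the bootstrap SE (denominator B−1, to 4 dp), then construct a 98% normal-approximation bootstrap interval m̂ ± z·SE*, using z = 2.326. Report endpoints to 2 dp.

(213.88, 230.92)

Mean of replicates = 222.0000; sum of squared deviations = 107.3600; SE* = √(107.3600/8) = 3.6633
Margin = 2.326 × 3.6633 = 8.521
Interval: 222.4 ± 8.521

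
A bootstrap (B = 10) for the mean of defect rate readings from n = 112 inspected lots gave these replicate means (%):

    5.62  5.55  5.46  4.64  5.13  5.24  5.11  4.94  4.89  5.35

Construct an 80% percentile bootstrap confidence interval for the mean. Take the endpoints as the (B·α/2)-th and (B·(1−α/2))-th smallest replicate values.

(4.64, 5.55)

Sorted replicates: 4.64, 4.89, 4.94, 5.11, 5.13, 5.24, 5.35, 5.46, 5.55, 5.62
α = 0.20; lower rank = 10 × 0.100 = 1; upper rank = 10 × 0.900 = 9.
The 1st smallest replicate is 4.64; the 9th is 5.55.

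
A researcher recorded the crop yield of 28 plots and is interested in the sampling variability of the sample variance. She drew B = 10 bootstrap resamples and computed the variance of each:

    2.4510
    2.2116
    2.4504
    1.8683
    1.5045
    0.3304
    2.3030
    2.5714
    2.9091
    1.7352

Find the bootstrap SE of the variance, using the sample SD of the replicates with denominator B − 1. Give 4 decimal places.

SE* = 0.7307

Bootstrap SE is the standard deviation of the 10 replicate variances.
Mean of replicates: (2.4510 + 2.2116 + 2.4504 + 1.8683 + 1.5045 + 0.3304 + 2.3030 + 2.5714 + 2.9091 + 1.7352) / 10 = 20.33490 / 10 = 2.03349
Sum of squared deviations: (+0.41751)² + (+0.17811)² + (+0.41691)² + (−0.16519)² + (−0.52899)² + (−1.70309)² + (+0.26951)² + (+0.53791)² + (+0.87561)² + (−0.29829)² = 4.80514
Variance = 4.80514 / 9 = 0.53390
SE* = √0.53390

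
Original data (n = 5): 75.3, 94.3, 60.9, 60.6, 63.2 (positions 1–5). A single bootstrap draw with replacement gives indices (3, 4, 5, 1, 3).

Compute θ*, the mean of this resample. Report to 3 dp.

θ* = 64.180

Resample values: 60.9, 60.6, 63.2, 75.3, 60.9.
Mean = (60.9 + 60.6 + 63.2 + 75.3 + 60.9) / 5 = 320.90 / 5 = 64.180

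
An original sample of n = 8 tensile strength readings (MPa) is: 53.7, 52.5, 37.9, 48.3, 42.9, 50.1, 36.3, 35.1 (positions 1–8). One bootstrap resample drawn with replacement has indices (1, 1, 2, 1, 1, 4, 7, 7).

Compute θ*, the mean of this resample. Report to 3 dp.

Resample values: 53.7, 53.7, 52.5, 53.7, 53.7, 48.3, 36.3, 36.3.
Mean = (53.7 + 53.7 + 52.5 + 53.7 + 53.7 + 48.3 + 36.3 + 36.3) / 8 = 388.20 / 8 = 48.525

θ* = 48.525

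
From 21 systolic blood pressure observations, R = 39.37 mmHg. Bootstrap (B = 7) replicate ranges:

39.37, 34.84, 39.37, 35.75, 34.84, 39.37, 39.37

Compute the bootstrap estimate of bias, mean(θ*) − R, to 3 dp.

mean(θ*) = (39.37 + 34.84 + 39.37 + 35.75 + 34.84 + 39.37 + 39.37) / 7 = 37.5586
bias = 37.5586 − 39.37

bias = −1.811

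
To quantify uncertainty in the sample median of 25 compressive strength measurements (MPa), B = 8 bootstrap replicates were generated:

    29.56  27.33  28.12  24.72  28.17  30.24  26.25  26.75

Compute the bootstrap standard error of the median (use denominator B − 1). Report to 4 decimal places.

Bootstrap SE is the standard deviation of the 8 replicate medians.
Mean of replicates: (29.56 + 27.33 + 28.12 + 24.72 + 28.17 + 30.24 + 26.25 + 26.75) / 8 = 221.14000 / 8 = 27.64250
Sum of squared deviations: (+1.91750)² + (−0.31250)² + (+0.47750)² + (−2.92250)² + (+0.52750)² + (+2.59750)² + (−1.39250)² + (−0.89250)² = 22.30435
Variance = 22.30435 / 7 = 3.18634
SE* = √3.18634

SE* = 1.7850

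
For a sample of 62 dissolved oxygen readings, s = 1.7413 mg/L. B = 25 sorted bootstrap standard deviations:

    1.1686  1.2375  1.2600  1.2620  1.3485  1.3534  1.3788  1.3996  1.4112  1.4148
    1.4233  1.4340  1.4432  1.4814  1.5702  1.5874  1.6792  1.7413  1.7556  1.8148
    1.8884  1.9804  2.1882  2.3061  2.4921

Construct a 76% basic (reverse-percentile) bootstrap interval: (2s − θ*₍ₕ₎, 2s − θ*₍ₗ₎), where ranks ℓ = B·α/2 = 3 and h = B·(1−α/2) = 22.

(1.5022, 2.2226)

Percentile endpoints at ranks 3 and 22: θ*₍3₎ = 1.2600, θ*₍22₎ = 1.9804.
Basic interval reflects these around s:
  lower = 2 × 1.7413 − 1.9804 = 1.5022
  upper = 2 × 1.7413 − 1.2600 = 2.2226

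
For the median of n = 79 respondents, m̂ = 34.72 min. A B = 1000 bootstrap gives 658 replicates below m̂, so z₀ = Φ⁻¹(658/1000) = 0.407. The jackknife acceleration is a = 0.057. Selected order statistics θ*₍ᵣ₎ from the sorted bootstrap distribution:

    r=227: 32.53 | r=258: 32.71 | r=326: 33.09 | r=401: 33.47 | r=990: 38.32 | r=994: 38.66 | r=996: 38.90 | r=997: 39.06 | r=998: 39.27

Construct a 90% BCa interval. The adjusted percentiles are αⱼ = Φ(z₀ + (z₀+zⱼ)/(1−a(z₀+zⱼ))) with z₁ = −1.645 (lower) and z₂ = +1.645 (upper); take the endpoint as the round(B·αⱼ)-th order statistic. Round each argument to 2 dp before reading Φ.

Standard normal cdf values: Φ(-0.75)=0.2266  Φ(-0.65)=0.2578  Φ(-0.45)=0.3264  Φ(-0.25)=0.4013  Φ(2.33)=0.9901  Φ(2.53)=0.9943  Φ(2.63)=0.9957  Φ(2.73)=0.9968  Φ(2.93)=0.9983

(32.53, 39.06)

Lower: z₀ + z₁ = 0.407 + (-1.645) = -1.238; 1 − a(z₀+z₁) = 1 − (0.057)(-1.238) = 1.0706; argument = 0.407 + (-1.238)/1.0706 = -0.7494 → -0.75.
α₁ = Φ(-0.75) = 0.2266; rank = round(1000 × 0.2266) = 227; θ*₍227₎ = 32.53.
Upper: z₀ + z₂ = 2.052; 1 − a(z₀+z₂) = 0.8830; argument = 2.7308 → 2.73; α₂ = 0.9968; rank = 997; θ*₍997₎ = 39.06.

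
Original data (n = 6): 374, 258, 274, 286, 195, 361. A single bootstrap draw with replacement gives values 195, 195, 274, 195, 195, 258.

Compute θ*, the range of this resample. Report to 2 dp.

Range = 274 − 195 = 79.00

θ* = 79.00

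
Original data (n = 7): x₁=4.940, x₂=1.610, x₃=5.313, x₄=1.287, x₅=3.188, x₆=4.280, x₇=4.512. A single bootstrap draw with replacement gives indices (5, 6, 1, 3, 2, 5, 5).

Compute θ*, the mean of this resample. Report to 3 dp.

θ* = 3.672

Resample values: 3.188, 4.280, 4.940, 5.313, 1.610, 3.188, 3.188.
Mean = (3.188 + 4.280 + 4.940 + 5.313 + 1.610 + 3.188 + 3.188) / 7 = 25.7070 / 7 = 3.672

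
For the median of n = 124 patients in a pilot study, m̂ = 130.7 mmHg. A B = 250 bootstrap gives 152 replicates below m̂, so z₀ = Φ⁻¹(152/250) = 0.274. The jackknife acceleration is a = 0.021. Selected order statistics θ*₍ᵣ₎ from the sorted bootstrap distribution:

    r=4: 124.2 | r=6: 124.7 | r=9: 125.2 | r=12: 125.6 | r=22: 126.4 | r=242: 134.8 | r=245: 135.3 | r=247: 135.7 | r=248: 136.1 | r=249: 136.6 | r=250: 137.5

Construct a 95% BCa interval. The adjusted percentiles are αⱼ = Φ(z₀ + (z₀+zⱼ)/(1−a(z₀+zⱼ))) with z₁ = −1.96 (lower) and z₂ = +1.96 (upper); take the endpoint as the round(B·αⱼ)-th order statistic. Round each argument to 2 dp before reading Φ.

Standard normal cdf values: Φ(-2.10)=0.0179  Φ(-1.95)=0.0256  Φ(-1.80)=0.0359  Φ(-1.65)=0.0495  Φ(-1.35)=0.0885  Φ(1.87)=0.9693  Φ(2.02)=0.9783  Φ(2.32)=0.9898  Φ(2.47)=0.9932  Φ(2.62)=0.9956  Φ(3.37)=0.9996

Lower: z₀ + z₁ = 0.274 + (-1.960) = -1.686; 1 − a(z₀+z₁) = 1 − (0.021)(-1.686) = 1.0354; argument = 0.274 + (-1.686)/1.0354 = -1.3543 → -1.35.
α₁ = Φ(-1.35) = 0.0885; rank = round(250 × 0.0885) = 22; θ*₍22₎ = 126.4.
Upper: z₀ + z₂ = 2.234; 1 − a(z₀+z₂) = 0.9531; argument = 2.6180 → 2.62; α₂ = 0.9956; rank = 249; θ*₍249₎ = 136.6.

(126.4, 136.6)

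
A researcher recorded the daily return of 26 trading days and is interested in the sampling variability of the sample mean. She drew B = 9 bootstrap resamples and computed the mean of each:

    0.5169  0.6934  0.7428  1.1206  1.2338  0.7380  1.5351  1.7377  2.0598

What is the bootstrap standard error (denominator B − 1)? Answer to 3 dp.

SE* = 0.533

Bootstrap SE is the standard deviation of the 9 replicate means.
Mean of replicates: (0.5169 + 0.6934 + 0.7428 + 1.1206 + 1.2338 + 0.7380 + 1.5351 + 1.7377 + 2.0598) / 9 = 10.37810 / 9 = 1.15312
Sum of squared deviations: (−0.63622)² + (−0.45972)² + (−0.41032)² + (−0.03252)² + (+0.08068)² + (−0.41512)² + (+0.38198)² + (+0.58458)² + (+0.90668)² = 2.27408
Variance = 2.27408 / 8 = 0.28426
SE* = √0.28426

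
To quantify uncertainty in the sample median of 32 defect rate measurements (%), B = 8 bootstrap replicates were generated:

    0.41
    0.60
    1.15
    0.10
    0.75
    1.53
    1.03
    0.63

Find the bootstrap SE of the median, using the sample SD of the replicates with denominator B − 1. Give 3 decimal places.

SE* = 0.450

Bootstrap SE is the standard deviation of the 8 replicate medians.
Mean of replicates: (0.41 + 0.60 + 1.15 + 0.10 + 0.75 + 1.53 + 1.03 + 0.63) / 8 = 6.2000 / 8 = 0.7750
Sum of squared deviations: (−0.3650)² + (−0.1750)² + (+0.3750)² + (−0.6750)² + (−0.0250)² + (+0.7550)² + (+0.2550)² + (−0.1450)² = 1.4168
Variance = 1.4168 / 7 = 0.2024
SE* = √0.2024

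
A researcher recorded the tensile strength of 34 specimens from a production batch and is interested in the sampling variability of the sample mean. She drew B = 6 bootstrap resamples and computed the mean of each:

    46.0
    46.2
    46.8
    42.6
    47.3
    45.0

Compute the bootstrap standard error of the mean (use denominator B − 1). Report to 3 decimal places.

SE* = 1.685

Bootstrap SE is the standard deviation of the 6 replicate means.
Mean of replicates: (46.0 + 46.2 + 46.8 + 42.6 + 47.3 + 45.0) / 6 = 273.9000 / 6 = 45.6500
Sum of squared deviations: (+0.3500)² + (+0.5500)² + (+1.1500)² + (−3.0500)² + (+1.6500)² + (−0.6500)² = 14.1950
Variance = 14.1950 / 5 = 2.8390
SE* = √2.8390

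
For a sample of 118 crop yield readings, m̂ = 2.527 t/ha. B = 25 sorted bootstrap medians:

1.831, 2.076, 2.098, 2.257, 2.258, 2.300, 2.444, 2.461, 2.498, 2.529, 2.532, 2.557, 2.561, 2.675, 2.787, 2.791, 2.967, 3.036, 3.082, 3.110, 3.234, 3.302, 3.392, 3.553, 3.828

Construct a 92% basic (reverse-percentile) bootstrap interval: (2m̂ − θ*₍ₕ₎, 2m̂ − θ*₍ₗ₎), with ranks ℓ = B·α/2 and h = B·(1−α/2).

(1.501, 3.223)

Percentile endpoints at ranks 1 and 24: θ*₍1₎ = 1.831, θ*₍24₎ = 3.553.
Basic interval reflects these around m̂:
  lower = 2 × 2.527 − 3.553 = 1.501
  upper = 2 × 2.527 − 1.831 = 3.223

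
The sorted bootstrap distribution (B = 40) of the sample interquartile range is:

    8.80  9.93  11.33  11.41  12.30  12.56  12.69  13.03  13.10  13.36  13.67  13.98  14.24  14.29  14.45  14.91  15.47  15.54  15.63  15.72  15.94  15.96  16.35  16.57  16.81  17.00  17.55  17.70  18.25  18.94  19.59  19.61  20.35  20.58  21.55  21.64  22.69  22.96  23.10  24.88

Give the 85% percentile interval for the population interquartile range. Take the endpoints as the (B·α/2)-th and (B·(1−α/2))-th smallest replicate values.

α = 0.15; lower rank = 40 × 0.075 = 3; upper rank = 40 × 0.925 = 37.
The 3rd smallest replicate is 11.33; the 37th is 22.69.

(11.33, 22.69)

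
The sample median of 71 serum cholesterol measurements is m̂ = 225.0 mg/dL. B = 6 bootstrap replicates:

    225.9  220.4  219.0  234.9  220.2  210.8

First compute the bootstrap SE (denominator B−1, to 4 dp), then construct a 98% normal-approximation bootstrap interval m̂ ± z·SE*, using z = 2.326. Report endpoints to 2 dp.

(206.34, 243.66)

Mean of replicates = 221.8667; sum of squared deviations = 321.7533; SE* = √(321.7533/5) = 8.0219
Margin = 2.326 × 8.0219 = 18.659
Interval: 225.0 ± 18.659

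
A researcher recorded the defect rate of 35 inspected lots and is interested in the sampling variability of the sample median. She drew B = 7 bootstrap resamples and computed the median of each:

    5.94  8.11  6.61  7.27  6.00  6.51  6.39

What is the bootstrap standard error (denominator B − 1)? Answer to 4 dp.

Bootstrap SE is the standard deviation of the 7 replicate medians.
Mean of replicates: (5.94 + 8.11 + 6.61 + 7.27 + 6.00 + 6.51 + 6.39) / 7 = 46.83000 / 7 = 6.69000
Sum of squared deviations: (−0.75000)² + (+1.42000)² + (−0.08000)² + (+0.58000)² + (−0.69000)² + (−0.18000)² + (−0.30000)² = 3.52020
Variance = 3.52020 / 6 = 0.58670
SE* = √0.58670

SE* = 0.7660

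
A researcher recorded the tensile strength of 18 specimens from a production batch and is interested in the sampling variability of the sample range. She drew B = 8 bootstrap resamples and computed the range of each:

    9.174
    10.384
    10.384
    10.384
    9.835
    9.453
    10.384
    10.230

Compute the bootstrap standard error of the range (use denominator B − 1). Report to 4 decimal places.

Bootstrap SE is the standard deviation of the 8 replicate ranges.
Mean of replicates: (9.174 + 10.384 + 10.384 + 10.384 + 9.835 + 9.453 + 10.384 + 10.230) / 8 = 80.22800 / 8 = 10.02850
Sum of squared deviations: (−0.85450)² + (+0.35550)² + (+0.35550)² + (+0.35550)² + (−0.19350)² + (−0.57550)² + (+0.35550)² + (+0.20150)² = 1.64494
Variance = 1.64494 / 7 = 0.23499
SE* = √0.23499

SE* = 0.4848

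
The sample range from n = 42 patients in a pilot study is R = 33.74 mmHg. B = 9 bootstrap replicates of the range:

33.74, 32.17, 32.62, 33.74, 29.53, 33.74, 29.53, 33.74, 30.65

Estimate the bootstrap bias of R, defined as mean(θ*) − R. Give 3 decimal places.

bias = −1.578

mean(θ*) = (33.74 + 32.17 + 32.62 + 33.74 + 29.53 + 33.74 + 29.53 + 33.74 + 30.65) / 9 = 32.1622
bias = 32.1622 − 33.74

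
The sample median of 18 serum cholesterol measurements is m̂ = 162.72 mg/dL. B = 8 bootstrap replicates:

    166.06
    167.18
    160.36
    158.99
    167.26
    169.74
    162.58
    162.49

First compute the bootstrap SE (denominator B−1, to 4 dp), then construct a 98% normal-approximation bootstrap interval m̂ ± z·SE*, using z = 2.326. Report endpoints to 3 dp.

Mean of replicates = 164.3325; sum of squared deviations = 99.6929; SE* = √(99.6929/7) = 3.7738
Margin = 2.326 × 3.7738 = 8.7779
Interval: 162.72 ± 8.7779

(153.942, 171.498)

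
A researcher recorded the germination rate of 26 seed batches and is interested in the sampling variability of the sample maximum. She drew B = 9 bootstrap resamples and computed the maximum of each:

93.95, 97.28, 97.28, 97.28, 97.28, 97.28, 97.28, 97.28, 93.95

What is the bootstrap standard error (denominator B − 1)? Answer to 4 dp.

SE* = 1.4684

Bootstrap SE is the standard deviation of the 9 replicate maximums.
Mean of replicates: (93.95 + 97.28 + 97.28 + 97.28 + 97.28 + 97.28 + 97.28 + 97.28 + 93.95) / 9 = 868.86000 / 9 = 96.54000
Sum of squared deviations: (−2.59000)² + (+0.74000)² + (+0.74000)² + (+0.74000)² + (+0.74000)² + (+0.74000)² + (+0.74000)² + (+0.74000)² + (−2.59000)² = 17.24940
Variance = 17.24940 / 8 = 2.15617
SE* = √2.15617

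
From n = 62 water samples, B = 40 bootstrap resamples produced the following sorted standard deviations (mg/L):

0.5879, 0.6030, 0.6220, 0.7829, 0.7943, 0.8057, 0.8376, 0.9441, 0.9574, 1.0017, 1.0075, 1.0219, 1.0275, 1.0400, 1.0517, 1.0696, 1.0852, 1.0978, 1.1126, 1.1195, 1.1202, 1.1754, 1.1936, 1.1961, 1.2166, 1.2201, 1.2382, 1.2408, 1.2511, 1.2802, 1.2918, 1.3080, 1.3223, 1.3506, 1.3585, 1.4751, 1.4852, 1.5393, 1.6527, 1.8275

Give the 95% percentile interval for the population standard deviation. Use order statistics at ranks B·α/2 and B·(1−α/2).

(0.5879, 1.6527)

α = 0.05; lower rank = 40 × 0.025 = 1; upper rank = 40 × 0.975 = 39.
The 1st smallest replicate is 0.5879; the 39th is 1.6527.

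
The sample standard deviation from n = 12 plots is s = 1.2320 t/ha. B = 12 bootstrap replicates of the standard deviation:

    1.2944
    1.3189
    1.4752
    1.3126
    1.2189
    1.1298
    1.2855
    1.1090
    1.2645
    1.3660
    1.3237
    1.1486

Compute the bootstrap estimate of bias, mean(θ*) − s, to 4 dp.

bias = +0.0386

mean(θ*) = (1.2944 + 1.3189 + 1.4752 + 1.3126 + 1.2189 + 1.1298 + 1.2855 + 1.1090 + 1.2645 + 1.3660 + 1.3237 + 1.1486) / 12 = 1.27059
bias = 1.27059 − 1.2320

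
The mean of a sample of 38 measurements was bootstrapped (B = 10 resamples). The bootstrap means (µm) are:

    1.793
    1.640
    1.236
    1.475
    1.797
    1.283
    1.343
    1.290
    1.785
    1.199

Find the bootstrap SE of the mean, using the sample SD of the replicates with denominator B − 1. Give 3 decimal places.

Bootstrap SE is the standard deviation of the 10 replicate means.
Mean of replicates: (1.793 + 1.640 + 1.236 + 1.475 + 1.797 + 1.283 + 1.343 + 1.290 + 1.785 + 1.199) / 10 = 14.8410 / 10 = 1.4841
Sum of squared deviations: (+0.3089)² + (+0.1559)² + (−0.2481)² + (−0.0091)² + (+0.3129)² + (−0.2011)² + (−0.1411)² + (−0.1941)² + (+0.3009)² + (−0.2851)² = 0.5491
Variance = 0.5491 / 9 = 0.0610
SE* = √0.0610

SE* = 0.247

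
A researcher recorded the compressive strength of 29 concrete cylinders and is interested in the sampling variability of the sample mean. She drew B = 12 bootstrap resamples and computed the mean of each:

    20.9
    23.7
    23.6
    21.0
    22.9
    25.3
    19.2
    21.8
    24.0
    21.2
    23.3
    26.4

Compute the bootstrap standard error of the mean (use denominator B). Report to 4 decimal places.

SE* = 1.9520

Bootstrap SE is the standard deviation of the 12 replicate means.
Mean of replicates: (20.9 + 23.7 + 23.6 + 21.0 + 22.9 + 25.3 + 19.2 + 21.8 + 24.0 + 21.2 + 23.3 + 26.4) / 12 = 273.30000 / 12 = 22.77500
Sum of squared deviations: (−1.87500)² + (+0.92500)² + (+0.82500)² + (−1.77500)² + (+0.12500)² + (+2.52500)² + (−3.57500)² + (−0.97500)² + (+1.22500)² + (−1.57500)² + (+0.52500)² + (+3.62500)² = 45.72250
Variance = 45.72250 / 12 = 3.81021
SE* = √3.81021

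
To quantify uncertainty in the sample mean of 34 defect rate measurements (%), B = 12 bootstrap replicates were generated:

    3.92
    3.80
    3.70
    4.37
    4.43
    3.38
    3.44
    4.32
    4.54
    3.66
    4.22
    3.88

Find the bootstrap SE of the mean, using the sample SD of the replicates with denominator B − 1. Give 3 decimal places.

SE* = 0.395

Bootstrap SE is the standard deviation of the 12 replicate means.
Mean of replicates: (3.92 + 3.80 + 3.70 + 4.37 + 4.43 + 3.38 + 3.44 + 4.32 + 4.54 + 3.66 + 4.22 + 3.88) / 12 = 47.6600 / 12 = 3.9717
Sum of squared deviations: (−0.0517)² + (−0.1717)² + (−0.2717)² + (+0.3983)² + (+0.4583)² + (−0.5917)² + (−0.5317)² + (+0.3483)² + (+0.5683)² + (−0.3117)² + (+0.2483)² + (−0.0917)² = 1.7190
Variance = 1.7190 / 11 = 0.1563
SE* = √0.1563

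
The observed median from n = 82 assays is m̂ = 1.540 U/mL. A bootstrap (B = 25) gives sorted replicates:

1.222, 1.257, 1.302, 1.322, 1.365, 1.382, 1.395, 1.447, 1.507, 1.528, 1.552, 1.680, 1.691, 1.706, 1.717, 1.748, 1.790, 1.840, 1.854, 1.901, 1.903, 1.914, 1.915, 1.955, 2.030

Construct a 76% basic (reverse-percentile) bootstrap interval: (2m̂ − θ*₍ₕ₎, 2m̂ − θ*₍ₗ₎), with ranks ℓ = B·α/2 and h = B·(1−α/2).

Percentile endpoints at ranks 3 and 22: θ*₍3₎ = 1.302, θ*₍22₎ = 1.914.
Basic interval reflects these around m̂:
  lower = 2 × 1.540 − 1.914 = 1.166
  upper = 2 × 1.540 − 1.302 = 1.778

(1.166, 1.778)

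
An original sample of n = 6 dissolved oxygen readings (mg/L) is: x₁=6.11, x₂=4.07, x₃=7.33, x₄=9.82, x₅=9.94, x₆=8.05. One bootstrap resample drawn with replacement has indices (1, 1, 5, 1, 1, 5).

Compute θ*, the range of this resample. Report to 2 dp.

Resample values: 6.11, 6.11, 9.94, 6.11, 6.11, 9.94.
Range = 9.94 − 6.11 = 3.83

θ* = 3.83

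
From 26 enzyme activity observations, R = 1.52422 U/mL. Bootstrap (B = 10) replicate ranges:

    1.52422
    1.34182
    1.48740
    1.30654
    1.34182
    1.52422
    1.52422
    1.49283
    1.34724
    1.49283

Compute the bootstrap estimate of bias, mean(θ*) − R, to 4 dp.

mean(θ*) = (1.52422 + 1.34182 + 1.48740 + 1.30654 + 1.34182 + 1.52422 + 1.52422 + 1.49283 + 1.34724 + 1.49283) / 10 = 1.43831
bias = 1.43831 − 1.52422

bias = −0.0859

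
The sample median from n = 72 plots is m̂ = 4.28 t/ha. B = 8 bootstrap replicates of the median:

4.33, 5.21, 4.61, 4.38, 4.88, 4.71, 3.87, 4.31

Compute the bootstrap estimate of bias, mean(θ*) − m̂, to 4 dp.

bias = +0.2575

mean(θ*) = (4.33 + 5.21 + 4.61 + 4.38 + 4.88 + 4.71 + 3.87 + 4.31) / 8 = 4.53750
bias = 4.53750 − 4.28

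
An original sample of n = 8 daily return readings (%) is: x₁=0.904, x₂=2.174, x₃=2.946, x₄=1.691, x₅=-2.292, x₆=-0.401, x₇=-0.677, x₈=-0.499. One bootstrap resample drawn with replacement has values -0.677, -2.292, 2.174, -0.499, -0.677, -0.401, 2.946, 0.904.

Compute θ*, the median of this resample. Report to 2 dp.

Sorted: -2.292, -0.677, -0.677, -0.499, -0.401, 0.904, 2.174, 2.946
Median = average of the two middle values = -0.45

θ* = -0.45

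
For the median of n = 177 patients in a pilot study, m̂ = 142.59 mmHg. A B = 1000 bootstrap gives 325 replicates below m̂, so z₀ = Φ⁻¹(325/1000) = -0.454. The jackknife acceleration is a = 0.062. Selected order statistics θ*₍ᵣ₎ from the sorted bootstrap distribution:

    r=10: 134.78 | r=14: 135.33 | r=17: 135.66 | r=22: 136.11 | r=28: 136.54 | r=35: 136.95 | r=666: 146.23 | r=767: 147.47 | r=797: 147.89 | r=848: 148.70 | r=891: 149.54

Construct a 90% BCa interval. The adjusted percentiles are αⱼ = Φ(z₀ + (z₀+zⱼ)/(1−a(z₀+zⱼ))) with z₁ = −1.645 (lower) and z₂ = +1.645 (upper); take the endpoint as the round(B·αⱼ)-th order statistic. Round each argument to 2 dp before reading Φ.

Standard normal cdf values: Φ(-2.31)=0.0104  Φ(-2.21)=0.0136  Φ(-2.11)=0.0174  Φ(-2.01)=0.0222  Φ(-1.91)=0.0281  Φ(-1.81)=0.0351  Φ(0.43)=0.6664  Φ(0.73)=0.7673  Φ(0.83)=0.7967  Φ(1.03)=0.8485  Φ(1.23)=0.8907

(134.78, 147.89)

Lower: z₀ + z₁ = -0.454 + (-1.645) = -2.099; 1 − a(z₀+z₁) = 1 − (0.062)(-2.099) = 1.1301; argument = -0.454 + (-2.099)/1.1301 = -2.3113 → -2.31.
α₁ = Φ(-2.31) = 0.0104; rank = round(1000 × 0.0104) = 10; θ*₍10₎ = 134.78.
Upper: z₀ + z₂ = 1.191; 1 − a(z₀+z₂) = 0.9262; argument = 0.8320 → 0.83; α₂ = 0.7967; rank = 797; θ*₍797₎ = 147.89.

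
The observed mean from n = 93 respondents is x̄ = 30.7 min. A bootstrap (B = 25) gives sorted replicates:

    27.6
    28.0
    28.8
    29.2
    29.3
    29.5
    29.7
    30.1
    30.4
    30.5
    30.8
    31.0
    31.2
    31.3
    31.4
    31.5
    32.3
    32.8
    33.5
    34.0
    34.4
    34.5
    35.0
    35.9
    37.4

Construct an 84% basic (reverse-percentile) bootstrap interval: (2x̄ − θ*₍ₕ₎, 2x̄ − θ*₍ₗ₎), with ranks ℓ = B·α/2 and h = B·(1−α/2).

Percentile endpoints at ranks 2 and 23: θ*₍2₎ = 28.0, θ*₍23₎ = 35.0.
Basic interval reflects these around x̄:
  lower = 2 × 30.7 − 35.0 = 26.4
  upper = 2 × 30.7 − 28.0 = 33.4

(26.4, 33.4)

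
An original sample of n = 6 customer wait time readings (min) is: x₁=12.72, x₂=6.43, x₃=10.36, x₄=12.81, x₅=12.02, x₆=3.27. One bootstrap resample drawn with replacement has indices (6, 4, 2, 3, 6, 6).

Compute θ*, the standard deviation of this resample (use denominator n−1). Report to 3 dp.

θ* = 4.147

Resample values: 3.27, 12.81, 6.43, 10.36, 3.27, 3.27.
Mean = 6.5683; sum of squared deviations = 85.9913
s² = 85.9913 / 5 = 17.1983
s = √17.1983 = 4.147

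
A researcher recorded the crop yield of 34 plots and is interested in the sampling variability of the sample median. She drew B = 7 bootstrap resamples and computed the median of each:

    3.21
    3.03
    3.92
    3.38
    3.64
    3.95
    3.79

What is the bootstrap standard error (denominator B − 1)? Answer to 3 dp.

SE* = 0.360

Bootstrap SE is the standard deviation of the 7 replicate medians.
Mean of replicates: (3.21 + 3.03 + 3.92 + 3.38 + 3.64 + 3.95 + 3.79) / 7 = 24.9200 / 7 = 3.5600
Sum of squared deviations: (−0.3500)² + (−0.5300)² + (+0.3600)² + (−0.1800)² + (+0.0800)² + (+0.3900)² + (+0.2300)² = 0.7768
Variance = 0.7768 / 6 = 0.1295
SE* = √0.1295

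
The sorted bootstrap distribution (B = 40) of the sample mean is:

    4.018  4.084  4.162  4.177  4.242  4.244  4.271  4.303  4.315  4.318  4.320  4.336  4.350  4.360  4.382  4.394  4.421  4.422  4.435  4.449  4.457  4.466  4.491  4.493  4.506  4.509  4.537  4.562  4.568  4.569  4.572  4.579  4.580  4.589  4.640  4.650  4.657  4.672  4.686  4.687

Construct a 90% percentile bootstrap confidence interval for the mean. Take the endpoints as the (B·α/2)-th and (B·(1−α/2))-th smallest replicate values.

α = 0.10; lower rank = 40 × 0.050 = 2; upper rank = 40 × 0.950 = 38.
The 2nd smallest replicate is 4.084; the 38th is 4.672.

(4.084, 4.672)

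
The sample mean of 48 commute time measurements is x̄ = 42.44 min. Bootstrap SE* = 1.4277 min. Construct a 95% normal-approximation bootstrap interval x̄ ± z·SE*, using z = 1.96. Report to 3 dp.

(39.642, 45.238)

Margin = 1.96 × 1.4277 = 2.7983
Interval: 42.44 ± 2.7983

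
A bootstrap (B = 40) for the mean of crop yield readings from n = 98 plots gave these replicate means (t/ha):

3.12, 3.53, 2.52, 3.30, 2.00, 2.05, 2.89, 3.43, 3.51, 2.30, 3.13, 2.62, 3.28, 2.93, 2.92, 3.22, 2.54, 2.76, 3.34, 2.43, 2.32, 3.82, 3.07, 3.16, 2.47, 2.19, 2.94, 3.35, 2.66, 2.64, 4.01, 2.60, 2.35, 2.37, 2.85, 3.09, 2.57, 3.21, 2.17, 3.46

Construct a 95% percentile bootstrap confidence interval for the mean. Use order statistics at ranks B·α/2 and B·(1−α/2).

(2.00, 3.82)

Sorted replicates: 2.00, 2.05, 2.17, 2.19, 2.30, 2.32, 2.35, 2.37, 2.43, 2.47, 2.52, 2.54, 2.57, 2.60, 2.62, 2.64, 2.66, 2.76, 2.85, 2.89, 2.92, 2.93, 2.94, 3.07, 3.09, 3.12, 3.13, 3.16, 3.21, 3.22, 3.28, 3.30, 3.34, 3.35, 3.43, 3.46, 3.51, 3.53, 3.82, 4.01
α = 0.05; lower rank = 40 × 0.025 = 1; upper rank = 40 × 0.975 = 39.
The 1st smallest replicate is 2.00; the 39th is 3.82.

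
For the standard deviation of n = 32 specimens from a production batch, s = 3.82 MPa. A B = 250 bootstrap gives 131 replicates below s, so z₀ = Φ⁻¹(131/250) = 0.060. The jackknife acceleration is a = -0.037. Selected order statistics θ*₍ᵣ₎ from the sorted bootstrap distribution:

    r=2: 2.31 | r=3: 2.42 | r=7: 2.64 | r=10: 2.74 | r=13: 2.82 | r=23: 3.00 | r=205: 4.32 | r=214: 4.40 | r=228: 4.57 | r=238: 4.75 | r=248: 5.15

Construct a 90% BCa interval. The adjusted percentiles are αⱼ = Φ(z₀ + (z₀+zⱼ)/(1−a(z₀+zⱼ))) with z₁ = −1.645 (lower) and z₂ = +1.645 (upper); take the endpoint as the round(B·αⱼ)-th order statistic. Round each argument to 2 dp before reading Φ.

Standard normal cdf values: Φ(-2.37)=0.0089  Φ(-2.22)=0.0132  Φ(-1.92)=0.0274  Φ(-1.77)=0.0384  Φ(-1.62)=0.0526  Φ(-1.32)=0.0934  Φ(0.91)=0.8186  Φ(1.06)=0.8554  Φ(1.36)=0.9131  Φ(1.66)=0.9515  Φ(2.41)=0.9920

Lower: z₀ + z₁ = 0.060 + (-1.645) = -1.585; 1 − a(z₀+z₁) = 1 − (-0.037)(-1.585) = 0.9414; argument = 0.060 + (-1.585)/0.9414 = -1.6237 → -1.62.
α₁ = Φ(-1.62) = 0.0526; rank = round(250 × 0.0526) = 13; θ*₍13₎ = 2.82.
Upper: z₀ + z₂ = 1.705; 1 − a(z₀+z₂) = 1.0631; argument = 1.6638 → 1.66; α₂ = 0.9515; rank = 238; θ*₍238₎ = 4.75.

(2.82, 4.75)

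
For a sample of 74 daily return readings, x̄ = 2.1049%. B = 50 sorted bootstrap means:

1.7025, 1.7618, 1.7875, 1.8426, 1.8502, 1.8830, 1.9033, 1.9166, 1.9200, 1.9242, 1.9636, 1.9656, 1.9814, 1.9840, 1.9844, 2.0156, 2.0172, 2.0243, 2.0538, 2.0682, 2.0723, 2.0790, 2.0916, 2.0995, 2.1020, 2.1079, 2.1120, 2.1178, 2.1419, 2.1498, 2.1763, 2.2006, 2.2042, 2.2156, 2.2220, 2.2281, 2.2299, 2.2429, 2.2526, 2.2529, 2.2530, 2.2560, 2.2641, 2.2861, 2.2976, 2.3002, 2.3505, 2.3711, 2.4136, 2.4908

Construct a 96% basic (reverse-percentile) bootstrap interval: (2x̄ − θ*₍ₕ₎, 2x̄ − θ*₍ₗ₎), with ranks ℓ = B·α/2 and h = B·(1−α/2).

Percentile endpoints at ranks 1 and 49: θ*₍1₎ = 1.7025, θ*₍49₎ = 2.4136.
Basic interval reflects these around x̄:
  lower = 2 × 2.1049 − 2.4136 = 1.7962
  upper = 2 × 2.1049 − 1.7025 = 2.5073

(1.7962, 2.5073)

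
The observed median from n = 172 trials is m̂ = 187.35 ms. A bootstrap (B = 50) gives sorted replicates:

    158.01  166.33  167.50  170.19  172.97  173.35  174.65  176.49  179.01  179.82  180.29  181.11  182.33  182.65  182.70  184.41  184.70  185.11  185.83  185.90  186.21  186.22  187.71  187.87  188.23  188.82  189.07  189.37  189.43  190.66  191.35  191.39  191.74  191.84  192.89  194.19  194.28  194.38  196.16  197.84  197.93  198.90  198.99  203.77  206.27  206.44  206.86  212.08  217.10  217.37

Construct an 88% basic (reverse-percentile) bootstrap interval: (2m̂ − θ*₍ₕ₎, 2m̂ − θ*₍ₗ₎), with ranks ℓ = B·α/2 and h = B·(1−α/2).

(167.84, 207.20)

Percentile endpoints at ranks 3 and 47: θ*₍3₎ = 167.50, θ*₍47₎ = 206.86.
Basic interval reflects these around m̂:
  lower = 2 × 187.35 − 206.86 = 167.84
  upper = 2 × 187.35 − 167.50 = 207.20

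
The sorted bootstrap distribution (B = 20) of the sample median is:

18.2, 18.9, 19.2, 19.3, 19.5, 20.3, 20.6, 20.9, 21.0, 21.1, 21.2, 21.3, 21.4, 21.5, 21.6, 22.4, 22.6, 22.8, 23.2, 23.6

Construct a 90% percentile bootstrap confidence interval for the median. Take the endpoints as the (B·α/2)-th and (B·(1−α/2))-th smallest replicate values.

(18.2, 23.2)

α = 0.10; lower rank = 20 × 0.050 = 1; upper rank = 20 × 0.950 = 19.
The 1st smallest replicate is 18.2; the 19th is 23.2.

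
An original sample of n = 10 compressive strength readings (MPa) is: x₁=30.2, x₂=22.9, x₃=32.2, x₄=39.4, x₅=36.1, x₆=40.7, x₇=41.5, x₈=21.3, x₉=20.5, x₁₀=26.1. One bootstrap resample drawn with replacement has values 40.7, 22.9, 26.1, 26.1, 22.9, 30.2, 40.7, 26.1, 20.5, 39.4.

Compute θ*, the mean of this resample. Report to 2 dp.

Mean = (40.7 + 22.9 + 26.1 + 26.1 + 22.9 + 30.2 + 40.7 + 26.1 + 20.5 + 39.4) / 10 = 295.60 / 10 = 29.56

θ* = 29.56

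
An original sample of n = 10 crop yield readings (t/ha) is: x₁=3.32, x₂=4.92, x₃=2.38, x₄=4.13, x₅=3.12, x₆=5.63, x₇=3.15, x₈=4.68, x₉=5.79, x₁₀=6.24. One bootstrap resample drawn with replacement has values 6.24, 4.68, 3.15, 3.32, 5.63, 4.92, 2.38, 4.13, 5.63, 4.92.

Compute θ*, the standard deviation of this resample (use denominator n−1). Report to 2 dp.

θ* = 1.24

Mean = 4.5000; sum of squared deviations = 13.8128
s² = 13.8128 / 9 = 1.5348
s = √1.5348 = 1.24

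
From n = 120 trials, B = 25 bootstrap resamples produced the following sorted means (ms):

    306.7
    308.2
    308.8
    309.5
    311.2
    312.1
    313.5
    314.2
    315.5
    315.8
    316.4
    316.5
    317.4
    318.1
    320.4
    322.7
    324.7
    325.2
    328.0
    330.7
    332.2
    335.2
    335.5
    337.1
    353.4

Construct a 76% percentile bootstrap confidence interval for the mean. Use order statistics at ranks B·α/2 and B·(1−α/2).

(308.8, 335.2)

α = 0.24; lower rank = 25 × 0.120 = 3; upper rank = 25 × 0.880 = 22.
The 3rd smallest replicate is 308.8; the 22nd is 335.2.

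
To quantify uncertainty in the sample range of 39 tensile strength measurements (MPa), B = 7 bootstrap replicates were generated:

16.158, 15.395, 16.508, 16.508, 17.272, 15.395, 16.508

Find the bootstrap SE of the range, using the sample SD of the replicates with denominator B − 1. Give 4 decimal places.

Bootstrap SE is the standard deviation of the 7 replicate ranges.
Mean of replicates: (16.158 + 15.395 + 16.508 + 16.508 + 17.272 + 15.395 + 16.508) / 7 = 113.74400 / 7 = 16.24914
Sum of squared deviations: (−0.09114)² + (−0.85414)² + (+0.25886)² + (+0.25886)² + (+1.02286)² + (−0.85414)² + (+0.25886)² = 2.71468
Variance = 2.71468 / 6 = 0.45245
SE* = √0.45245

SE* = 0.6726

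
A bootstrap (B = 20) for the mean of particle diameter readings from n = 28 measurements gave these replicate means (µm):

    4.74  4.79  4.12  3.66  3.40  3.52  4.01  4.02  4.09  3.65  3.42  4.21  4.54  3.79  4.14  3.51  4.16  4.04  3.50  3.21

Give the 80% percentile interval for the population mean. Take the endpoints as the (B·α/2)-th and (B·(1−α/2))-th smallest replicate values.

(3.40, 4.54)

Sorted replicates: 3.21, 3.40, 3.42, 3.50, 3.51, 3.52, 3.65, 3.66, 3.79, 4.01, 4.02, 4.04, 4.09, 4.12, 4.14, 4.16, 4.21, 4.54, 4.74, 4.79
α = 0.20; lower rank = 20 × 0.100 = 2; upper rank = 20 × 0.900 = 18.
The 2nd smallest replicate is 3.40; the 18th is 4.54.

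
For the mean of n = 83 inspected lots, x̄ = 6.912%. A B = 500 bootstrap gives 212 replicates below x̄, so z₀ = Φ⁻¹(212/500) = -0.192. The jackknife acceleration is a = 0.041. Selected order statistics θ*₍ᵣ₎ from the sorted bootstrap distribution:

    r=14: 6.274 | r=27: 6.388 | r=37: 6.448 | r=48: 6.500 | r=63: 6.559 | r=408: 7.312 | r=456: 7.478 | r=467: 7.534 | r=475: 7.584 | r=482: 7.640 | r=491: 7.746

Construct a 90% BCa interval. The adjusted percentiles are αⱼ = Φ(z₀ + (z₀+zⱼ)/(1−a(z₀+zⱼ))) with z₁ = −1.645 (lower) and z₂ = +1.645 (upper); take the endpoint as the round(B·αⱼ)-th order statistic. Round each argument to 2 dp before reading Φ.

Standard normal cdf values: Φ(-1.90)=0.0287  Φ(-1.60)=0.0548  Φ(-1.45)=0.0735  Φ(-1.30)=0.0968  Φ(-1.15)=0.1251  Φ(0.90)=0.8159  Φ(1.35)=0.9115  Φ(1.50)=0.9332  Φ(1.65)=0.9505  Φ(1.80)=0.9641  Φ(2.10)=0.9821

Lower: z₀ + z₁ = -0.192 + (-1.645) = -1.837; 1 − a(z₀+z₁) = 1 − (0.041)(-1.837) = 1.0753; argument = -0.192 + (-1.837)/1.0753 = -1.9003 → -1.90.
α₁ = Φ(-1.90) = 0.0287; rank = round(500 × 0.0287) = 14; θ*₍14₎ = 6.274.
Upper: z₀ + z₂ = 1.453; 1 − a(z₀+z₂) = 0.9404; argument = 1.3530 → 1.35; α₂ = 0.9115; rank = 456; θ*₍456₎ = 7.478.

(6.274, 7.478)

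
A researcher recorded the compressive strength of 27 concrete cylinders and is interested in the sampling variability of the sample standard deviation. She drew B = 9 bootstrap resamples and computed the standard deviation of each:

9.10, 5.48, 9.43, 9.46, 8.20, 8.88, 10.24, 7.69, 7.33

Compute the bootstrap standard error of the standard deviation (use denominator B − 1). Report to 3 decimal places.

Bootstrap SE is the standard deviation of the 9 replicate standard deviations.
Mean of replicates: (9.10 + 5.48 + 9.43 + 9.46 + 8.20 + 8.88 + 10.24 + 7.69 + 7.33) / 9 = 75.8100 / 9 = 8.4233
Sum of squared deviations: (+0.6767)² + (−2.9433)² + (+1.0067)² + (+1.0367)² + (−0.2233)² + (+0.4567)² + (+1.8167)² + (−0.7333)² + (−1.0933)² = 16.5010
Variance = 16.5010 / 8 = 2.0626
SE* = √2.0626

SE* = 1.436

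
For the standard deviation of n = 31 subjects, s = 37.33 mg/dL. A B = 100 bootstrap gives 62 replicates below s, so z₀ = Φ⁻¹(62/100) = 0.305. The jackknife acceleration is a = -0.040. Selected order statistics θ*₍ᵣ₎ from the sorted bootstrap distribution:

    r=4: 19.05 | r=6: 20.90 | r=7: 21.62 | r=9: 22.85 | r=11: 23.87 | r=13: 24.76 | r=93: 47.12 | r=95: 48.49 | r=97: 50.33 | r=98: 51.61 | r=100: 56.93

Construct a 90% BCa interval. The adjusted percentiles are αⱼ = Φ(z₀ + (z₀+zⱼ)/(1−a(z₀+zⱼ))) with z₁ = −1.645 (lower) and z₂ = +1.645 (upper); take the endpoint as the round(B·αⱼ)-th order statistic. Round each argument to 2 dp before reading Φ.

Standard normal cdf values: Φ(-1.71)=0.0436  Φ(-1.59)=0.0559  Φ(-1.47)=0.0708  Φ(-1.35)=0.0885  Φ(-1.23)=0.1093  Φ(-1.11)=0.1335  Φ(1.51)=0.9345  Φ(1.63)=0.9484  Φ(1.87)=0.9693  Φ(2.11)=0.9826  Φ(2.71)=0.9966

(24.76, 51.61)

Lower: z₀ + z₁ = 0.305 + (-1.645) = -1.340; 1 − a(z₀+z₁) = 1 − (-0.040)(-1.340) = 0.9464; argument = 0.305 + (-1.340)/0.9464 = -1.1109 → -1.11.
α₁ = Φ(-1.11) = 0.1335; rank = round(100 × 0.1335) = 13; θ*₍13₎ = 24.76.
Upper: z₀ + z₂ = 1.950; 1 − a(z₀+z₂) = 1.0780; argument = 2.1139 → 2.11; α₂ = 0.9826; rank = 98; θ*₍98₎ = 51.61.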